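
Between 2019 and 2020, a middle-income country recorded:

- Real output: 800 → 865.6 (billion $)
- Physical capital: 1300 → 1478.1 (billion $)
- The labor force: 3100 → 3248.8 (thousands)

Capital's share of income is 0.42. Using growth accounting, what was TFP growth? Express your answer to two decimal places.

-0.34%

Real output growth = (865.6 − 800) / 800 = 8.2%.
Physical capital growth = (1478.1 − 1300) / 1300 = 13.7%.
The labor force growth = (3248.8 − 3100) / 3100 = 4.8%.
Labor's share = 1 − 0.42 = 0.58.
Physical capital: 0.42 × 13.7 = 5.754 pp.
The labor force: 0.58 × 4.8 = 2.784 pp.
TFP growth = 8.2 − 8.538 = -0.338%.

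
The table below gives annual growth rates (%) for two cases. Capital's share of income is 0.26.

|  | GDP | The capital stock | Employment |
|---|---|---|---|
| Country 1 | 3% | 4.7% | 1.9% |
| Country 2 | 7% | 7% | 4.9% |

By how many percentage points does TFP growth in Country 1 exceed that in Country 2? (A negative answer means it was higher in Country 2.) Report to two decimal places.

-1.18 percentage points

Labor's share = 1 − 0.26 = 0.74.
Country 1: TFP = 3 − 1.222 − 1.406 = 0.372%.
Country 2: TFP = 7 − 1.82 − 3.626 = 1.554%.
Difference = 0.372 − (1.554) = -1.182 pp.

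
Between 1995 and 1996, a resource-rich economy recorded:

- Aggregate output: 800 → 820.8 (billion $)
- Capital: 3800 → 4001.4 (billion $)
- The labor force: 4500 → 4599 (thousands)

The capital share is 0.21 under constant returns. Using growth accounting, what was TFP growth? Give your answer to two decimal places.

Aggregate output growth = (820.8 − 800) / 800 = 2.6%.
Capital growth = (4001.4 − 3800) / 3800 = 5.3%.
The labor force growth = (4599 − 4500) / 4500 = 2.2%.
Labor's share = 1 − 0.21 = 0.79.
Capital: 0.21 × 5.3 = 1.113 pp.
The labor force: 0.79 × 2.2 = 1.738 pp.
TFP growth = 2.6 − 2.851 = -0.251%.

-0.25%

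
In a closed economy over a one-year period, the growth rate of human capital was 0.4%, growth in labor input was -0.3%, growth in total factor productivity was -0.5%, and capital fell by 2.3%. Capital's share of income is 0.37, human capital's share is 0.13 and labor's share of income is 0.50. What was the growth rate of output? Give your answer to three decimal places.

-1.449%

Labor's share = 1 − 0.37 − 0.13 = 0.5.
Capital: 0.37 × (-2.3) = -0.851 pp.
Human capital: 0.13 × 0.4 = 0.052 pp.
Labor input: 0.5 × (-0.3) = -0.15 pp.
Output growth = -0.5 + (-0.949) = -1.449%.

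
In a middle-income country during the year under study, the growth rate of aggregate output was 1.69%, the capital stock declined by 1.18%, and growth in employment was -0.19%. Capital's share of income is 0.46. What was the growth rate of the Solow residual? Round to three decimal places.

2.335%

Labor's share = 1 − 0.46 = 0.54.
The capital stock: 0.46 × (-1.18) = -0.5428 pp.
Employment: 0.54 × (-0.19) = -0.1026 pp.
TFP growth = 1.69 + 0.6454 = 2.3354%.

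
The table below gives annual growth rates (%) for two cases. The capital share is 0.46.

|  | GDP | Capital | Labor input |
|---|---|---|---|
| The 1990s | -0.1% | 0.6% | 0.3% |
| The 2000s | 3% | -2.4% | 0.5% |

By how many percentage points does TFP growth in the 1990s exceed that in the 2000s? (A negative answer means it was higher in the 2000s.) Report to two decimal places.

Labor's share = 1 − 0.46 = 0.54.
The 1990s: TFP = -0.1 − 0.276 − 0.162 = -0.538%.
The 2000s: TFP = 3 + 1.104 − 0.27 = 3.834%.
Difference = -0.538 − (3.834) = -4.372 pp.

-4.37 percentage points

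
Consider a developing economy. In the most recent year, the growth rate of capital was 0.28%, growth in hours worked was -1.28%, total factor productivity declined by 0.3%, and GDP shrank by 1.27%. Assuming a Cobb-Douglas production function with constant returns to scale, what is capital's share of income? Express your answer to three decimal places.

gY = gA + α·gK + (1−α)·gL, so gY − gA − gL = α(gK − gL).
-1.27 + 0.3 + 1.28 = α × (0.28 − (-1.28)).
0.31 = 1.56 α, so α = 0.19872.

0.199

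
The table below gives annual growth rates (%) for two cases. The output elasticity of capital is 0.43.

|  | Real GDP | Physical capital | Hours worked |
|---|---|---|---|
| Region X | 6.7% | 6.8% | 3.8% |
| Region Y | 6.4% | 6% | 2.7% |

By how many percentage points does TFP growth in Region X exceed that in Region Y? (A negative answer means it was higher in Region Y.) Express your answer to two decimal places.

-0.67 percentage points

Labor's share = 1 − 0.43 = 0.57.
Region X: TFP = 6.7 − 2.924 − 2.166 = 1.61%.
Region Y: TFP = 6.4 − 2.58 − 1.539 = 2.281%.
Difference = 1.61 − (2.281) = -0.671 pp.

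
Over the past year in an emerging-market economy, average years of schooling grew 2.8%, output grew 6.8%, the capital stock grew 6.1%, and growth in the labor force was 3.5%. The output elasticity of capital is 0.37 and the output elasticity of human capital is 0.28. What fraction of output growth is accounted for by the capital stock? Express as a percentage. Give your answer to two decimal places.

The capital stock contributed 0.37 × 6.1 = 2.257 pp.
Share of growth = 2.257 / 6.8 × 100 = 33.1912%.

33.19%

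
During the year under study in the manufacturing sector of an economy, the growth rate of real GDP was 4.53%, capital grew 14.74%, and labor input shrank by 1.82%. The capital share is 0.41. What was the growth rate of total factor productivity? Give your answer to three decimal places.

-0.440%

Labor's share = 1 − 0.41 = 0.59.
Capital: 0.41 × 14.74 = 6.0434 pp.
Labor input: 0.59 × (-1.82) = -1.0738 pp.
TFP growth = 4.53 − 4.9696 = -0.4396%.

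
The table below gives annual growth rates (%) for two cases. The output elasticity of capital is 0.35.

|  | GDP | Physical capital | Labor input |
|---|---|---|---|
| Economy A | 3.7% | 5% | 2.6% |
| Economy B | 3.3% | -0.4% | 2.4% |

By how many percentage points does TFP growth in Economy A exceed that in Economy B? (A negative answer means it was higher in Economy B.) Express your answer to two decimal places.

Labor's share = 1 − 0.35 = 0.65.
Economy A: TFP = 3.7 − 1.75 − 1.69 = 0.26%.
Economy B: TFP = 3.3 + 0.14 − 1.56 = 1.88%.
Difference = 0.26 − (1.88) = -1.62 pp.

-1.62 percentage points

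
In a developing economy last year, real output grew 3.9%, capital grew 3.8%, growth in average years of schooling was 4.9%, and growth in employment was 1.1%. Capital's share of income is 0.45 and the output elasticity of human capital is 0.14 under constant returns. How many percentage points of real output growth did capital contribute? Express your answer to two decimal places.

Contribution = share × growth = 0.45 × 3.8 = 1.71 pp.

1.71 percentage points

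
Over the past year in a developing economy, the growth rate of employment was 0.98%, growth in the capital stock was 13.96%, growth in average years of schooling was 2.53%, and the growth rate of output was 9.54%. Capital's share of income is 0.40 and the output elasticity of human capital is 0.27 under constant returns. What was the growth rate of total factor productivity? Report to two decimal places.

Total factor productivity grew 2.95%.

Labor's share = 1 − 0.4 − 0.27 = 0.33.
The capital stock: 0.4 × 13.96 = 5.584 pp.
Average years of schooling: 0.27 × 2.53 = 0.6831 pp.
Employment: 0.33 × 0.98 = 0.3234 pp.
TFP growth = 9.54 − 6.5905 = 2.9495%.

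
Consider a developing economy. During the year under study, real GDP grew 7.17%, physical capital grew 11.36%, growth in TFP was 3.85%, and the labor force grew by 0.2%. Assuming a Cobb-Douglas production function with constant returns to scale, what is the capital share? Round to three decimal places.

gY = gA + α·gK + (1−α)·gL, so gY − gA − gL = α(gK − gL).
7.17 − 3.85 − 0.2 = α × (11.36 − 0.2).
3.12 = 11.16 α, so α = 0.27957.

The capital share is 0.280.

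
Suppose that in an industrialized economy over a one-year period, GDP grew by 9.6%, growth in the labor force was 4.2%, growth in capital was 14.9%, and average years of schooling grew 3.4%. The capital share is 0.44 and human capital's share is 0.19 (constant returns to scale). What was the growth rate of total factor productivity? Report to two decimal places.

Labor's share = 1 − 0.44 − 0.19 = 0.37.
Capital: 0.44 × 14.9 = 6.556 pp.
Average years of schooling: 0.19 × 3.4 = 0.646 pp.
The labor force: 0.37 × 4.2 = 1.554 pp.
TFP growth = 9.6 − 8.756 = 0.844%.

Total factor productivity growth was 0.84%.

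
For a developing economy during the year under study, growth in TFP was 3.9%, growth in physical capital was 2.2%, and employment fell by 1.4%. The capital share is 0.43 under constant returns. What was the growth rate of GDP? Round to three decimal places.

4.048%

Labor's share = 1 − 0.43 = 0.57.
Physical capital: 0.43 × 2.2 = 0.946 pp.
Employment: 0.57 × (-1.4) = -0.798 pp.
Output growth = 3.9 + 0.148 = 4.048%.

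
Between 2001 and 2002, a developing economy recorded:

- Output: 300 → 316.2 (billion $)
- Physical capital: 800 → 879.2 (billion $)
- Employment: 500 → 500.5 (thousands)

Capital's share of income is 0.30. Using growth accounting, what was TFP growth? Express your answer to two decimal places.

TFP growth was 2.36%.

Output growth = (316.2 − 300) / 300 = 5.4%.
Physical capital growth = (879.2 − 800) / 800 = 9.9%.
Employment growth = (500.5 − 500) / 500 = 0.1%.
Labor's share = 1 − 0.3 = 0.7.
Physical capital: 0.3 × 9.9 = 2.97 pp.
Employment: 0.7 × 0.1 = 0.07 pp.
TFP growth = 5.4 − 3.04 = 2.36%.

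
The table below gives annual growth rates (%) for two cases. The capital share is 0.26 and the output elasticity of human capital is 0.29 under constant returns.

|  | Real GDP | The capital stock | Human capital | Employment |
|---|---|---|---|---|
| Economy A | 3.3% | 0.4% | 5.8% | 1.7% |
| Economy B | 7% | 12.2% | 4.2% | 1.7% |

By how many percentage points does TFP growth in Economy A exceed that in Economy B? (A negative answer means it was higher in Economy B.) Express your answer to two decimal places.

-1.10 percentage points

Labor's share = 1 − 0.26 − 0.29 = 0.45.
Economy A: TFP = 3.3 − 0.104 − 1.682 − 0.765 = 0.749%.
Economy B: TFP = 7 − 3.172 − 1.218 − 0.765 = 1.845%.
Difference = 0.749 − (1.845) = -1.096 pp.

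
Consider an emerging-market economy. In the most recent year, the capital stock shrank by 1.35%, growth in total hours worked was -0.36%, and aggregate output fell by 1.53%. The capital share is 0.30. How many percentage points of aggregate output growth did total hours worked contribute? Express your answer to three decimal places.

Labor's share = 1 − 0.3 = 0.7.
Contribution = share × growth = 0.7 × (-0.36) = -0.252 pp.

-0.252 percentage points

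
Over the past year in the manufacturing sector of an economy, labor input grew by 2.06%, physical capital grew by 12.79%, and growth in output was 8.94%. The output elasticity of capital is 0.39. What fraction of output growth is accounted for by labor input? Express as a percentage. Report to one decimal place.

14.1%

Labor's share = 1 − 0.39 = 0.61.
Labor input contributed 0.61 × 2.06 = 1.2566 pp.
Share of growth = 1.2566 / 8.94 × 100 = 14.056%.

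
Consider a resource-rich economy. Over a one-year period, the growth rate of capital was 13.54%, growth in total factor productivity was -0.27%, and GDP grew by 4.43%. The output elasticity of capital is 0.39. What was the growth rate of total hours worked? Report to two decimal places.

Labor's share = 1 − 0.39 = 0.61.
gY = gA + 0.39×13.54 + 0.61×g.
0.61×g = 4.43 + 0.27 − 5.2806 = -0.5806.
g = -0.5806 / 0.61 = -0.9518%.

-0.95%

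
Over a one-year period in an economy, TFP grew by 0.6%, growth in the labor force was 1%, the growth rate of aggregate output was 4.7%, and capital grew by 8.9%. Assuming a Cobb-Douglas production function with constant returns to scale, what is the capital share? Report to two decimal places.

0.39

gY = gA + α·gK + (1−α)·gL, so gY − gA − gL = α(gK − gL).
4.7 − 0.6 − 1 = α × (8.9 − 1).
3.1 = 7.9 α, so α = 0.3924.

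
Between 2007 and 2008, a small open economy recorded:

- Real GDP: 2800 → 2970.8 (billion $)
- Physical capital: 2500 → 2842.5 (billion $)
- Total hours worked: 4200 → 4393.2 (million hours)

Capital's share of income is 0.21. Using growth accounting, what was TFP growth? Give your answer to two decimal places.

Real GDP growth = (2970.8 − 2800) / 2800 = 6.1%.
Physical capital growth = (2842.5 − 2500) / 2500 = 13.7%.
Total hours worked growth = (4393.2 − 4200) / 4200 = 4.6%.
Labor's share = 1 − 0.21 = 0.79.
Physical capital: 0.21 × 13.7 = 2.877 pp.
Total hours worked: 0.79 × 4.6 = 3.634 pp.
TFP growth = 6.1 − 6.511 = -0.411%.

-0.41%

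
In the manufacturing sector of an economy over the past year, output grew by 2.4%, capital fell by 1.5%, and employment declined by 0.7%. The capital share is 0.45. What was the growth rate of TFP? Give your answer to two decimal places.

Labor's share = 1 − 0.45 = 0.55.
Capital: 0.45 × (-1.5) = -0.675 pp.
Employment: 0.55 × (-0.7) = -0.385 pp.
TFP growth = 2.4 + 1.06 = 3.46%.

3.46%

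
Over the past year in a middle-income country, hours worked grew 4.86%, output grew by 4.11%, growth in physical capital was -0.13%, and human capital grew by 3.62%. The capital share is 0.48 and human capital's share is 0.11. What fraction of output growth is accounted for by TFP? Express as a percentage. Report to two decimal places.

TFP accounted for 43.35% of growth.

Labor's share = 1 − 0.48 − 0.11 = 0.41.
Physical capital: 0.48 × (-0.13) = -0.0624 pp.
Human capital: 0.11 × 3.62 = 0.3982 pp.
Hours worked: 0.41 × 4.86 = 1.9926 pp.
TFP growth = 4.11 − 2.3284 = 1.7816%.
TFP share of growth = 1.7816 / 4.11 × 100 = 43.3479%.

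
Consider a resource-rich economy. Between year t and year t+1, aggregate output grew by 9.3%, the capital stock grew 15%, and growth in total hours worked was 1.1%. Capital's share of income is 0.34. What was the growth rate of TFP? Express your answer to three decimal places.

Labor's share = 1 − 0.34 = 0.66.
The capital stock: 0.34 × 15 = 5.1 pp.
Total hours worked: 0.66 × 1.1 = 0.726 pp.
TFP growth = 9.3 − 5.826 = 3.474%.

TFP growth was 3.474%.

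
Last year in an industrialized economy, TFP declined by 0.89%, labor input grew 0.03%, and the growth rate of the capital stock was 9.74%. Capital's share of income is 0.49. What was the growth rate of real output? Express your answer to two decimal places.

Real output grew 3.90%.

Labor's share = 1 − 0.49 = 0.51.
The capital stock: 0.49 × 9.74 = 4.7726 pp.
Labor input: 0.51 × 0.03 = 0.0153 pp.
Output growth = -0.89 + 4.7879 = 3.8979%.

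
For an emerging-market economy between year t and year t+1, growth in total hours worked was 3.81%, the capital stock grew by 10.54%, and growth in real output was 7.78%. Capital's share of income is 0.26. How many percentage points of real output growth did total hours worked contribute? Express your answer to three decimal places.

Labor's share = 1 − 0.26 = 0.74.
Contribution = share × growth = 0.74 × 3.81 = 2.8194 pp.

2.819 percentage points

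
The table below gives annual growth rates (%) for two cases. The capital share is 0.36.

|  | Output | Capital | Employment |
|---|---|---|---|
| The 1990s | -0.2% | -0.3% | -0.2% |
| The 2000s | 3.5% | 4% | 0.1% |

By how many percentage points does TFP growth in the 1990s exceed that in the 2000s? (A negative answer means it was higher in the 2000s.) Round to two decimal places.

-1.96 percentage points

Labor's share = 1 − 0.36 = 0.64.
The 1990s: TFP = -0.2 + 0.108 + 0.128 = 0.036%.
The 2000s: TFP = 3.5 − 1.44 − 0.064 = 1.996%.
Difference = 0.036 − (1.996) = -1.96 pp.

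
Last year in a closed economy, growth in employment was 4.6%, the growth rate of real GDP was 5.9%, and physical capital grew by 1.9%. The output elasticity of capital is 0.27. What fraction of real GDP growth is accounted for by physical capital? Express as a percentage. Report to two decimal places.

Physical capital contributed 0.27 × 1.9 = 0.513 pp.
Share of growth = 0.513 / 5.9 × 100 = 8.6949%.

Physical capital accounted for 8.69% of growth.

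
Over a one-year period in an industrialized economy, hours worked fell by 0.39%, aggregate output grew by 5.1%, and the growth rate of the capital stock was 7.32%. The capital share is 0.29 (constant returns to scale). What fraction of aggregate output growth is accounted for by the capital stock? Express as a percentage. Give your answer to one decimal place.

The capital stock contributed 0.29 × 7.32 = 2.1228 pp.
Share of growth = 2.1228 / 5.1 × 100 = 41.624%.

41.6%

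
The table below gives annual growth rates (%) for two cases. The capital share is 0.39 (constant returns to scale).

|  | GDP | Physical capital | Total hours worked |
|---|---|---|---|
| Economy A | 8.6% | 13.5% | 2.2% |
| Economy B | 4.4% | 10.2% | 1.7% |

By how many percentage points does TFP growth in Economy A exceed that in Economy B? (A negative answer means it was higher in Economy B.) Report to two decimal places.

Labor's share = 1 − 0.39 = 0.61.
Economy A: TFP = 8.6 − 5.265 − 1.342 = 1.993%.
Economy B: TFP = 4.4 − 3.978 − 1.037 = -0.615%.
Difference = 1.993 − (-0.615) = 2.608 pp.

2.61 percentage points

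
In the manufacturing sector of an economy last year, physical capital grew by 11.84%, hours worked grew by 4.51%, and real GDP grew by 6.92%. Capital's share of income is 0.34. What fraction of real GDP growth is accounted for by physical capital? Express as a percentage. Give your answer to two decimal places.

58.17%

Physical capital contributed 0.34 × 11.84 = 4.0256 pp.
Share of growth = 4.0256 / 6.92 × 100 = 58.1734%.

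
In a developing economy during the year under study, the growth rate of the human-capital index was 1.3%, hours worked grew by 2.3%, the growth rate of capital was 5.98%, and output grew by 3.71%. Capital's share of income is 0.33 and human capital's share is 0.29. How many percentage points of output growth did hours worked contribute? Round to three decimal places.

0.874 pp

Labor's share = 1 − 0.33 − 0.29 = 0.38.
Contribution = share × growth = 0.38 × 2.3 = 0.874 pp.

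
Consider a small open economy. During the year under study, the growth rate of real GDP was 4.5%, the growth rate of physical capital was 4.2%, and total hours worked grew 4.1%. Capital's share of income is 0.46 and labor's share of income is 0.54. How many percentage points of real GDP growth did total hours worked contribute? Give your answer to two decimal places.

2.21

Labor's share = 1 − 0.46 = 0.54.
Contribution = share × growth = 0.54 × 4.1 = 2.214 pp.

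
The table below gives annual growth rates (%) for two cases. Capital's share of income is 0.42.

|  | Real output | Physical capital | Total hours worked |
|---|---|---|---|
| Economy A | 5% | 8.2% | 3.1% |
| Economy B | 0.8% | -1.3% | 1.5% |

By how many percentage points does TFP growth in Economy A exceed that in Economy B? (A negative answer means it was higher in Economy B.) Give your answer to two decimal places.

-0.72 percentage points

Labor's share = 1 − 0.42 = 0.58.
Economy A: TFP = 5 − 3.444 − 1.798 = -0.242%.
Economy B: TFP = 0.8 + 0.546 − 0.87 = 0.476%.
Difference = -0.242 − (0.476) = -0.718 pp.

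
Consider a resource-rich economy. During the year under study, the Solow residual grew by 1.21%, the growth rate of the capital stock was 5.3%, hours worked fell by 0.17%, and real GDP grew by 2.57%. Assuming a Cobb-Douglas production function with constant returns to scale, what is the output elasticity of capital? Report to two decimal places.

The output elasticity of capital is 0.28.

gY = gA + α·gK + (1−α)·gL, so gY − gA − gL = α(gK − gL).
2.57 − 1.21 + 0.17 = α × (5.3 − (-0.17)).
1.53 = 5.47 α, so α = 0.2797.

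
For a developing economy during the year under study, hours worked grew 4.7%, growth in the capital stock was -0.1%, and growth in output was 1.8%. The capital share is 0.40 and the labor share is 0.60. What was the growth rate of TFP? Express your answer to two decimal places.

Labor's share = 1 − 0.4 = 0.6.
The capital stock: 0.4 × (-0.1) = -0.04 pp.
Hours worked: 0.6 × 4.7 = 2.82 pp.
TFP growth = 1.8 − 2.78 = -0.98%.

-0.98%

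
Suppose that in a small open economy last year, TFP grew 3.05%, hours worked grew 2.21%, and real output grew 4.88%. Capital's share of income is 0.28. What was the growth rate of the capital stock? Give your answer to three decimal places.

0.853%

Labor's share = 1 − 0.28 = 0.72.
gY = gA + 0.72×2.21 + 0.28×g.
0.28×g = 4.88 − 3.05 − 1.5912 = 0.2388.
g = 0.2388 / 0.28 = 0.85286%.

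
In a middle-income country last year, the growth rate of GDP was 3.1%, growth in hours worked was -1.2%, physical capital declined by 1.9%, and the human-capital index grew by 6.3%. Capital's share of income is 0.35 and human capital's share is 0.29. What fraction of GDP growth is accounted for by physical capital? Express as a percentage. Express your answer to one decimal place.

-21.5%

Physical capital contributed 0.35 × (-1.9) = -0.665 pp.
Share of growth = -0.665 / 3.1 × 100 = -21.452%.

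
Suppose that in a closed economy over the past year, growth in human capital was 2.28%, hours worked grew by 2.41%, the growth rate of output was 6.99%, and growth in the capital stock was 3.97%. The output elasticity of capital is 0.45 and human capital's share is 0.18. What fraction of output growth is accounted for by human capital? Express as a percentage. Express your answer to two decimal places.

Human capital accounted for 5.87% of growth.

Human capital contributed 0.18 × 2.28 = 0.4104 pp.
Share of growth = 0.4104 / 6.99 × 100 = 5.8712%.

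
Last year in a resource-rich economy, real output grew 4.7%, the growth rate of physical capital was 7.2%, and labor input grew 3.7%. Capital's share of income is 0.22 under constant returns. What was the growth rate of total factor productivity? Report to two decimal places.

Labor's share = 1 − 0.22 = 0.78.
Physical capital: 0.22 × 7.2 = 1.584 pp.
Labor input: 0.78 × 3.7 = 2.886 pp.
TFP growth = 4.7 − 4.47 = 0.23%.

0.23%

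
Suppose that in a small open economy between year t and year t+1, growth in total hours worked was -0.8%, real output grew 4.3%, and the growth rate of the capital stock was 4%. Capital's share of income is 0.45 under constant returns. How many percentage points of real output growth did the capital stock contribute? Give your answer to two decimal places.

1.80 pp

Contribution = share × growth = 0.45 × 4 = 1.8 pp.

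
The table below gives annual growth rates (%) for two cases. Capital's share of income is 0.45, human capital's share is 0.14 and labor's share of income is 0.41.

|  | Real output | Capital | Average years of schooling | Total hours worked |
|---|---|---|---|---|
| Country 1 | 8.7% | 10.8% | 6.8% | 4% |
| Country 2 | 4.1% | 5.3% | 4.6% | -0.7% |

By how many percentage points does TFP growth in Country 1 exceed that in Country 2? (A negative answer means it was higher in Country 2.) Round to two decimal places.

Labor's share = 1 − 0.45 − 0.14 = 0.41.
Country 1: TFP = 8.7 − 4.86 − 0.952 − 1.64 = 1.248%.
Country 2: TFP = 4.1 − 2.385 − 0.644 + 0.287 = 1.358%.
Difference = 1.248 − (1.358) = -0.11 pp.

-0.11 percentage points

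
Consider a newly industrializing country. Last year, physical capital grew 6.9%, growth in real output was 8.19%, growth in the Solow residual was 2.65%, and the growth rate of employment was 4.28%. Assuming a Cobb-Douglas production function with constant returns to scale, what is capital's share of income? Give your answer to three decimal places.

Capital's share of income is 0.481.

gY = gA + α·gK + (1−α)·gL, so gY − gA − gL = α(gK − gL).
8.19 − 2.65 − 4.28 = α × (6.9 − 4.28).
1.26 = 2.62 α, so α = 0.48092.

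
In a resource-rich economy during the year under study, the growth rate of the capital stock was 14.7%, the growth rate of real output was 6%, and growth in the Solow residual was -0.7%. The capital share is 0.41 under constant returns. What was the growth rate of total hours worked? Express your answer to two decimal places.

1.14%

Labor's share = 1 − 0.41 = 0.59.
gY = gA + 0.41×14.7 + 0.59×g.
0.59×g = 6 + 0.7 − 6.027 = 0.673.
g = 0.673 / 0.59 = 1.1407%.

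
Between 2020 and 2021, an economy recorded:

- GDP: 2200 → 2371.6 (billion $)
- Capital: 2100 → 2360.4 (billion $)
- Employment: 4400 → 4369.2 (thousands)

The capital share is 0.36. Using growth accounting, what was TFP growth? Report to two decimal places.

TFP grew 3.78%.

GDP growth = (2371.6 − 2200) / 2200 = 7.8%.
Capital growth = (2360.4 − 2100) / 2100 = 12.4%.
Employment growth = (4369.2 − 4400) / 4400 = -0.7%.
Labor's share = 1 − 0.36 = 0.64.
Capital: 0.36 × 12.4 = 4.464 pp.
Employment: 0.64 × (-0.7) = -0.448 pp.
TFP growth = 7.8 − 4.016 = 3.784%.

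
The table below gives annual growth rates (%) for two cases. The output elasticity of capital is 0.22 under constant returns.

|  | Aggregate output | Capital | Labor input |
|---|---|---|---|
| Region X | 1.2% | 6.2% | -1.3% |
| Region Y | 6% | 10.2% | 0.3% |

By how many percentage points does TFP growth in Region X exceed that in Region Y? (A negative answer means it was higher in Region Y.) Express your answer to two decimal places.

-2.67 percentage points

Labor's share = 1 − 0.22 = 0.78.
Region X: TFP = 1.2 − 1.364 + 1.014 = 0.85%.
Region Y: TFP = 6 − 2.244 − 0.234 = 3.522%.
Difference = 0.85 − (3.522) = -2.672 pp.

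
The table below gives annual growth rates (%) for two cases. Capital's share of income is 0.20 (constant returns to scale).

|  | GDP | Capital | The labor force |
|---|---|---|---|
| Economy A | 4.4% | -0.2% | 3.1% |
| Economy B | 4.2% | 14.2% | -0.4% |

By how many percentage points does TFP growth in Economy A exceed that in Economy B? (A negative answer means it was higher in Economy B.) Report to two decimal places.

Labor's share = 1 − 0.2 = 0.8.
Economy A: TFP = 4.4 + 0.04 − 2.48 = 1.96%.
Economy B: TFP = 4.2 − 2.84 + 0.32 = 1.68%.
Difference = 1.96 − (1.68) = 0.28 pp.

0.28 percentage points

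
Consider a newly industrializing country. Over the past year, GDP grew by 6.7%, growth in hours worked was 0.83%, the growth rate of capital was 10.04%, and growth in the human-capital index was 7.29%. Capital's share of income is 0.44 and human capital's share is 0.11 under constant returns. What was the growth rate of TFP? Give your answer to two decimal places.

Labor's share = 1 − 0.44 − 0.11 = 0.45.
Capital: 0.44 × 10.04 = 4.4176 pp.
The human-capital index: 0.11 × 7.29 = 0.8019 pp.
Hours worked: 0.45 × 0.83 = 0.3735 pp.
TFP growth = 6.7 − 5.593 = 1.107%.

1.11%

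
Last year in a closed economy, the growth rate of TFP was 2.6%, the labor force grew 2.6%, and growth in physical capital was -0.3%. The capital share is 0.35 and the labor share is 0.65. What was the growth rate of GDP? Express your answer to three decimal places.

GDP growth was 4.185%.

Labor's share = 1 − 0.35 = 0.65.
Physical capital: 0.35 × (-0.3) = -0.105 pp.
The labor force: 0.65 × 2.6 = 1.69 pp.
Output growth = 2.6 + 1.585 = 4.185%.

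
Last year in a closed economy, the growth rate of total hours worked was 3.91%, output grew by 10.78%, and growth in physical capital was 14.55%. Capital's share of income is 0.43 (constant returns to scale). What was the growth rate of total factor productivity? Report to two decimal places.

Labor's share = 1 − 0.43 = 0.57.
Physical capital: 0.43 × 14.55 = 6.2565 pp.
Total hours worked: 0.57 × 3.91 = 2.2287 pp.
TFP growth = 10.78 − 8.4852 = 2.2948%.

2.29%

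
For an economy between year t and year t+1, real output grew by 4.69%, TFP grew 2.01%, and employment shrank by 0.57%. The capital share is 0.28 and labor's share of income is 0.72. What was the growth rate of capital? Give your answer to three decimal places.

Labor's share = 1 − 0.28 = 0.72.
gY = gA + 0.72×(-0.57) + 0.28×g.
0.28×g = 4.69 − 2.01 + 0.4104 = 3.0904.
g = 3.0904 / 0.28 = 11.03714%.

11.037%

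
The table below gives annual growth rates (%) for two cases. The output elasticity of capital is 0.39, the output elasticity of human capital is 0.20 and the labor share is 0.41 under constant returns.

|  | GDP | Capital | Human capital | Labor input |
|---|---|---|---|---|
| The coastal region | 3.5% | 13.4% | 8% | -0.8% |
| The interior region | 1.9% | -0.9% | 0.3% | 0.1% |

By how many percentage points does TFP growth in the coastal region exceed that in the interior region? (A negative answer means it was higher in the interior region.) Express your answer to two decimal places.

Labor's share = 1 − 0.39 − 0.2 = 0.41.
The coastal region: TFP = 3.5 − 5.226 − 1.6 + 0.328 = -2.998%.
The interior region: TFP = 1.9 + 0.351 − 0.06 − 0.041 = 2.15%.
Difference = -2.998 − (2.15) = -5.148 pp.

-5.15 percentage points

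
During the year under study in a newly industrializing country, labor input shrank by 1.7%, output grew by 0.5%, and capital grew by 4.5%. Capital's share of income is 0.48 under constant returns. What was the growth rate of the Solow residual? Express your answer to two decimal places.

-0.78%

Labor's share = 1 − 0.48 = 0.52.
Capital: 0.48 × 4.5 = 2.16 pp.
Labor input: 0.52 × (-1.7) = -0.884 pp.
TFP growth = 0.5 − 1.276 = -0.776%.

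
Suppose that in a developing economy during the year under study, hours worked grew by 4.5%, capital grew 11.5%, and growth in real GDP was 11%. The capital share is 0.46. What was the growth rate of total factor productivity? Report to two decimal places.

Labor's share = 1 − 0.46 = 0.54.
Capital: 0.46 × 11.5 = 5.29 pp.
Hours worked: 0.54 × 4.5 = 2.43 pp.
TFP growth = 11 − 7.72 = 3.28%.

Total factor productivity grew 3.28%.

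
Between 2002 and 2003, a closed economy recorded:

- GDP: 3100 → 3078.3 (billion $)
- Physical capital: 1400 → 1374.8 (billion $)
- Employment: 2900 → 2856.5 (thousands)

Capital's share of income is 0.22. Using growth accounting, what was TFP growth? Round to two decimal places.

GDP growth = (3078.3 − 3100) / 3100 = -0.7%.
Physical capital growth = (1374.8 − 1400) / 1400 = -1.8%.
Employment growth = (2856.5 − 2900) / 2900 = -1.5%.
Labor's share = 1 − 0.22 = 0.78.
Physical capital: 0.22 × (-1.8) = -0.396 pp.
Employment: 0.78 × (-1.5) = -1.17 pp.
TFP growth = -0.7 + 1.566 = 0.866%.

TFP grew 0.87%.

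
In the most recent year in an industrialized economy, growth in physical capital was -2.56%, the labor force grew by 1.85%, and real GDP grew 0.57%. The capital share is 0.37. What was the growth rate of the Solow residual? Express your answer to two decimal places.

Labor's share = 1 − 0.37 = 0.63.
Physical capital: 0.37 × (-2.56) = -0.9472 pp.
The labor force: 0.63 × 1.85 = 1.1655 pp.
TFP growth = 0.57 − 0.2183 = 0.3517%.

The Solow residual growth was 0.35%.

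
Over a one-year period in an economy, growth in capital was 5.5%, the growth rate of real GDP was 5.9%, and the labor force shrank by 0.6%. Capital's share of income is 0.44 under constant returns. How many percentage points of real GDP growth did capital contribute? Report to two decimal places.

Contribution = share × growth = 0.44 × 5.5 = 2.42 pp.

2.42 percentage points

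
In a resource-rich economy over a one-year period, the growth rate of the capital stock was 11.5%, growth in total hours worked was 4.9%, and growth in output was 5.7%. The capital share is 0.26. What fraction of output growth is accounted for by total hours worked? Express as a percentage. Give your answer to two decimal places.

Total hours worked accounted for 63.61% of growth.

Labor's share = 1 − 0.26 = 0.74.
Total hours worked contributed 0.74 × 4.9 = 3.626 pp.
Share of growth = 3.626 / 5.7 × 100 = 63.614%.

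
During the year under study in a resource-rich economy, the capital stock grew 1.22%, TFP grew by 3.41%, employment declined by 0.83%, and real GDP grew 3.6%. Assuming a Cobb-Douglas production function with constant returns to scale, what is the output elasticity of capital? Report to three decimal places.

gY = gA + α·gK + (1−α)·gL, so gY − gA − gL = α(gK − gL).
3.6 − 3.41 + 0.83 = α × (1.22 − (-0.83)).
1.02 = 2.05 α, so α = 0.49756.

The output elasticity of capital is 0.498.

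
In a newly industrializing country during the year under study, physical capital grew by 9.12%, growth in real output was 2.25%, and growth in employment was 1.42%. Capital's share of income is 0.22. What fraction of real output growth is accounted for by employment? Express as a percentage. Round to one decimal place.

Labor's share = 1 − 0.22 = 0.78.
Employment contributed 0.78 × 1.42 = 1.1076 pp.
Share of growth = 1.1076 / 2.25 × 100 = 49.227%.

Employment accounted for 49.2% of growth.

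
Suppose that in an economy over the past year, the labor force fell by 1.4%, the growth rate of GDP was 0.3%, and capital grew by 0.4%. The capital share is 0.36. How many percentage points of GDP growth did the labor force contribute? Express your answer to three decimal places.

Labor's share = 1 − 0.36 = 0.64.
Contribution = share × growth = 0.64 × (-1.4) = -0.896 pp.

-0.896 percentage points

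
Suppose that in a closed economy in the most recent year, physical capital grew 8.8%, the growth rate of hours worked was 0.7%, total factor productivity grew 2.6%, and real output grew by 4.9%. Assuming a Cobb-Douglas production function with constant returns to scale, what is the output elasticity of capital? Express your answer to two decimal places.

gY = gA + α·gK + (1−α)·gL, so gY − gA − gL = α(gK − gL).
4.9 − 2.6 − 0.7 = α × (8.8 − 0.7).
1.6 = 8.1 α, so α = 0.1975.

The output elasticity of capital is 0.20.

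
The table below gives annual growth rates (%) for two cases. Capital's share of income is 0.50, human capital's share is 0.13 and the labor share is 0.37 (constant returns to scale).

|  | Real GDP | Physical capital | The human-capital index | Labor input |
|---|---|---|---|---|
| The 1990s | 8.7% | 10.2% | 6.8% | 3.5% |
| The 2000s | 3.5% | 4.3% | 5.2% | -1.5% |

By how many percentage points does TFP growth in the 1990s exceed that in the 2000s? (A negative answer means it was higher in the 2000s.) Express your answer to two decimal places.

Labor's share = 1 − 0.5 − 0.13 = 0.37.
The 1990s: TFP = 8.7 − 5.1 − 0.884 − 1.295 = 1.421%.
The 2000s: TFP = 3.5 − 2.15 − 0.676 + 0.555 = 1.229%.
Difference = 1.421 − (1.229) = 0.192 pp.

0.19 percentage points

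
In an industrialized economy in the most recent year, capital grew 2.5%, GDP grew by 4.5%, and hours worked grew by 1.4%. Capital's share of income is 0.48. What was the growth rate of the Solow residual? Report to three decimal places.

Labor's share = 1 − 0.48 = 0.52.
Capital: 0.48 × 2.5 = 1.2 pp.
Hours worked: 0.52 × 1.4 = 0.728 pp.
TFP growth = 4.5 − 1.928 = 2.572%.

2.572%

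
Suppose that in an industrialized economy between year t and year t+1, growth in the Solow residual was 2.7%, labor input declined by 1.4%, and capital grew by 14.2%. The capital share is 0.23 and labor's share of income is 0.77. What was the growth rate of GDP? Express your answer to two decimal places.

Labor's share = 1 − 0.23 = 0.77.
Capital: 0.23 × 14.2 = 3.266 pp.
Labor input: 0.77 × (-1.4) = -1.078 pp.
Output growth = 2.7 + 2.188 = 4.888%.

4.89%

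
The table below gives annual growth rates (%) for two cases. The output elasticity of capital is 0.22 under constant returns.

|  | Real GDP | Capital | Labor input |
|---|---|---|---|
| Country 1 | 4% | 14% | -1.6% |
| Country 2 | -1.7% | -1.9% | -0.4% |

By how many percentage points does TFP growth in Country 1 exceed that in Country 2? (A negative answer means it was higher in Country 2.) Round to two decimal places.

3.14 percentage points

Labor's share = 1 − 0.22 = 0.78.
Country 1: TFP = 4 − 3.08 + 1.248 = 2.168%.
Country 2: TFP = -1.7 + 0.418 + 0.312 = -0.97%.
Difference = 2.168 − (-0.97) = 3.138 pp.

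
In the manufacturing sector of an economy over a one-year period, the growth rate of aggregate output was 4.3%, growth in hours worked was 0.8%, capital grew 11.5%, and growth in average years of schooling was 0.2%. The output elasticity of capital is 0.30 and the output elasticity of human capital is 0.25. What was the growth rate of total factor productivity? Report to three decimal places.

Labor's share = 1 − 0.3 − 0.25 = 0.45.
Capital: 0.3 × 11.5 = 3.45 pp.
Average years of schooling: 0.25 × 0.2 = 0.05 pp.
Hours worked: 0.45 × 0.8 = 0.36 pp.
TFP growth = 4.3 − 3.86 = 0.44%.

Total factor productivity grew 0.440%.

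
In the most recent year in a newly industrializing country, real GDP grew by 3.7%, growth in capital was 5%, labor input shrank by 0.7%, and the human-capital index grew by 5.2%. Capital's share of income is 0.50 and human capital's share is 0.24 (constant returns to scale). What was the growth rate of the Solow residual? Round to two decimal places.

Labor's share = 1 − 0.5 − 0.24 = 0.26.
Capital: 0.5 × 5 = 2.5 pp.
The human-capital index: 0.24 × 5.2 = 1.248 pp.
Labor input: 0.26 × (-0.7) = -0.182 pp.
TFP growth = 3.7 − 3.566 = 0.134%.

0.13%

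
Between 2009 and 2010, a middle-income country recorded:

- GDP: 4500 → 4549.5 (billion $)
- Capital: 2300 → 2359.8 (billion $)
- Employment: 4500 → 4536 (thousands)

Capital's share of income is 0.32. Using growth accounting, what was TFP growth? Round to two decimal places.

GDP growth = (4549.5 − 4500) / 4500 = 1.1%.
Capital growth = (2359.8 − 2300) / 2300 = 2.6%.
Employment growth = (4536 − 4500) / 4500 = 0.8%.
Labor's share = 1 − 0.32 = 0.68.
Capital: 0.32 × 2.6 = 0.832 pp.
Employment: 0.68 × 0.8 = 0.544 pp.
TFP growth = 1.1 − 1.376 = -0.276%.

-0.28%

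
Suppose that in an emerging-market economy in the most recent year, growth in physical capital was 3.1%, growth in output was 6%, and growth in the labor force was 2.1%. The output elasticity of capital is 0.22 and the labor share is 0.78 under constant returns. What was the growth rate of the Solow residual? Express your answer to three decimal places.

The Solow residual grew 3.680%.

Labor's share = 1 − 0.22 = 0.78.
Physical capital: 0.22 × 3.1 = 0.682 pp.
The labor force: 0.78 × 2.1 = 1.638 pp.
TFP growth = 6 − 2.32 = 3.68%.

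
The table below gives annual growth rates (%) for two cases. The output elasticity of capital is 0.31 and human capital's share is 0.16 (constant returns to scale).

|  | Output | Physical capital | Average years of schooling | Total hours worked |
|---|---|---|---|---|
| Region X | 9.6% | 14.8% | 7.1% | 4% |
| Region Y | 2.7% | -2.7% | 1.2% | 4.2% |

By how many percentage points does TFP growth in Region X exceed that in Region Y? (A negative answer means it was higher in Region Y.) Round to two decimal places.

Labor's share = 1 − 0.31 − 0.16 = 0.53.
Region X: TFP = 9.6 − 4.588 − 1.136 − 2.12 = 1.756%.
Region Y: TFP = 2.7 + 0.837 − 0.192 − 2.226 = 1.119%.
Difference = 1.756 − (1.119) = 0.637 pp.

0.64 percentage points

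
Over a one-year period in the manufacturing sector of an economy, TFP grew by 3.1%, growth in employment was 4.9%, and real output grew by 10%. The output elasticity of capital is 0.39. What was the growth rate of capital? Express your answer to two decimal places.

Labor's share = 1 − 0.39 = 0.61.
gY = gA + 0.61×4.9 + 0.39×g.
0.39×g = 10 − 3.1 − 2.989 = 3.911.
g = 3.911 / 0.39 = 10.0282%.

Capital growth was 10.03%.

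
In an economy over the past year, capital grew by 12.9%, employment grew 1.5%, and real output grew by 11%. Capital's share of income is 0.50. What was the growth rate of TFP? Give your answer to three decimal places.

Labor's share = 1 − 0.5 = 0.5.
Capital: 0.5 × 12.9 = 6.45 pp.
Employment: 0.5 × 1.5 = 0.75 pp.
TFP growth = 11 − 7.2 = 3.8%.

3.800%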